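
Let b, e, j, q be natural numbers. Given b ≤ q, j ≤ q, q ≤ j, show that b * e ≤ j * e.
q ≤ j and j ≤ q, hence q = j. Since b ≤ q, b ≤ j. Then b * e ≤ j * e.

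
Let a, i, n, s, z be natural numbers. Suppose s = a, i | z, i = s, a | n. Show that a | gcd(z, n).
i = s and s = a, thus i = a. Because i | z, a | z. Since a | n, a | gcd(z, n).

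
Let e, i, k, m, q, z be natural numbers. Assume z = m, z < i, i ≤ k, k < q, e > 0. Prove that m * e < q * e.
From z < i and i ≤ k, z < k. Since z = m, m < k. Because k < q, m < q. Since e > 0, m * e < q * e.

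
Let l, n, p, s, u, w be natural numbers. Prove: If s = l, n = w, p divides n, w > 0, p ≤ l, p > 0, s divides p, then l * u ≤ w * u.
s = l and s divides p, therefore l divides p. Since p > 0, l ≤ p. p ≤ l, so p = l. From n = w and p divides n, p divides w. w > 0, so p ≤ w. p = l, so l ≤ w. By multiplying by a non-negative, l * u ≤ w * u.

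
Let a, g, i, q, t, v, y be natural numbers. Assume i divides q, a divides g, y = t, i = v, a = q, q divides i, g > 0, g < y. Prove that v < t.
q divides i and i divides q, hence q = i. i = v, so q = v. a = q, so a = v. a divides g, so v divides g. g > 0, so v ≤ g. y = t and g < y, hence g < t. Since v ≤ g, v < t.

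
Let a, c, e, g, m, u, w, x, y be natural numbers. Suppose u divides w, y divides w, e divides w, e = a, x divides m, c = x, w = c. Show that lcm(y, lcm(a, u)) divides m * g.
From w = c and c = x, w = x. From e = a and e divides w, a divides w. Since u divides w, lcm(a, u) divides w. Since y divides w, lcm(y, lcm(a, u)) divides w. From w = x, lcm(y, lcm(a, u)) divides x. Since x divides m, lcm(y, lcm(a, u)) divides m. Then lcm(y, lcm(a, u)) divides m * g.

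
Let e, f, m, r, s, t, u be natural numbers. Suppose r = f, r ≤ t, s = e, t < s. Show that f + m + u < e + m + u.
s = e and t < s, therefore t < e. Since r ≤ t, r < e. r = f, so f < e. Then f + m < e + m. Then f + m + u < e + m + u.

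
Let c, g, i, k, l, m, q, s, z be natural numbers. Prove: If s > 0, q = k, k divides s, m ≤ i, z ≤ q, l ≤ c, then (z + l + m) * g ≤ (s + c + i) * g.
q = k and z ≤ q, so z ≤ k. k divides s and s > 0, therefore k ≤ s. z ≤ k, so z ≤ s. l ≤ c and m ≤ i, thus l + m ≤ c + i. Since z ≤ s, z + l + m ≤ s + c + i. By multiplying by a non-negative, (z + l + m) * g ≤ (s + c + i) * g.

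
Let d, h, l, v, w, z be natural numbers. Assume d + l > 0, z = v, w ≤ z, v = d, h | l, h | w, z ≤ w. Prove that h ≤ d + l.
From w ≤ z and z ≤ w, w = z. From z = v, w = v. Since h | w, h | v. Since v = d, h | d. Because h | l, h | d + l. Since d + l > 0, h ≤ d + l.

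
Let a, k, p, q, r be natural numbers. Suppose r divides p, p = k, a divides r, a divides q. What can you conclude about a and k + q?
a divides k + q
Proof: From a divides r and r divides p, a divides p. Because p = k, a divides k. a divides q, so a divides k + q.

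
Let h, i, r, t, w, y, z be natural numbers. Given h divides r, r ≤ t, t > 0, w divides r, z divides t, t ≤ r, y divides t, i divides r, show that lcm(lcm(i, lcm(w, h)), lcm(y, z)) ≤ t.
r ≤ t and t ≤ r, hence r = t. Since w divides r and h divides r, lcm(w, h) divides r. Since i divides r, lcm(i, lcm(w, h)) divides r. Because r = t, lcm(i, lcm(w, h)) divides t. Since y divides t and z divides t, lcm(y, z) divides t. Since lcm(i, lcm(w, h)) divides t, lcm(lcm(i, lcm(w, h)), lcm(y, z)) divides t. Since t > 0, lcm(lcm(i, lcm(w, h)), lcm(y, z)) ≤ t.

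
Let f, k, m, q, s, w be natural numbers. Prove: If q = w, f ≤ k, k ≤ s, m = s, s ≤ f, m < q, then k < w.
s ≤ f and f ≤ k, therefore s ≤ k. From k ≤ s, s = k. m = s, so m = k. q = w and m < q, so m < w. m = k, so k < w.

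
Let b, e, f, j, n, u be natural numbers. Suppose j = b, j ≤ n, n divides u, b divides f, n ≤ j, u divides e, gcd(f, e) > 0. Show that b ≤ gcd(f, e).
Because n ≤ j and j ≤ n, n = j. Since j = b, n = b. n divides u and u divides e, therefore n divides e. n = b, so b divides e. Since b divides f, b divides gcd(f, e). gcd(f, e) > 0, so b ≤ gcd(f, e).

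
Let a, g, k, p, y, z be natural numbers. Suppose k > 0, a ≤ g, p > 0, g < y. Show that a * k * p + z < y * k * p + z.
a ≤ g and g < y, therefore a < y. k > 0, so a * k < y * k. p > 0, so a * k * p < y * k * p. Then a * k * p + z < y * k * p + z.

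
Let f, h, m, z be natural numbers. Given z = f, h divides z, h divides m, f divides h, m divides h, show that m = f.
z = f and h divides z, hence h divides f. f divides h, so f = h. From h divides m and m divides h, h = m. f = h, so f = m. Then m = f.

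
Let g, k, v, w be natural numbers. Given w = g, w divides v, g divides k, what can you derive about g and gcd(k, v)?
g divides gcd(k, v)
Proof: Because w = g and w divides v, g divides v. From g divides k, g divides gcd(k, v).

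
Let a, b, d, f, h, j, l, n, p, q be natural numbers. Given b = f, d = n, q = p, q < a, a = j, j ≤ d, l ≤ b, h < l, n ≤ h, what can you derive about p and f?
p < f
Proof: a = j and q < a, so q < j. Since q = p, p < j. Because d = n and j ≤ d, j ≤ n. n ≤ h and h < l, hence n < l. b = f and l ≤ b, so l ≤ f. Since n < l, n < f. From j ≤ n, j < f. Since p < j, p < f.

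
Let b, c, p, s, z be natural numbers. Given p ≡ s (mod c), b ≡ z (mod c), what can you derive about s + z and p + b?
s + z ≡ p + b (mod c)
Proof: p ≡ s (mod c) and b ≡ z (mod c), therefore p + b ≡ s + z (mod c). Then s + z ≡ p + b (mod c).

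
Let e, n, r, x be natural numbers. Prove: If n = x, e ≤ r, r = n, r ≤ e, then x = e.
e ≤ r and r ≤ e, therefore e = r. Since r = n, e = n. n = x, so e = x. Then x = e.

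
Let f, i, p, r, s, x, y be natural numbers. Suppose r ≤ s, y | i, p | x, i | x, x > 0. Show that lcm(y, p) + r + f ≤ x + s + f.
From y | i and i | x, y | x. p | x, so lcm(y, p) | x. x > 0, so lcm(y, p) ≤ x. From r ≤ s, lcm(y, p) + r ≤ x + s. Then lcm(y, p) + r + f ≤ x + s + f.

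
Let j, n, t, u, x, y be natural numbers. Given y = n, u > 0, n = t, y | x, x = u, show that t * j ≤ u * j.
Since x = u and y | x, y | u. y = n, so n | u. Since u > 0, n ≤ u. n = t, so t ≤ u. Then t * j ≤ u * j.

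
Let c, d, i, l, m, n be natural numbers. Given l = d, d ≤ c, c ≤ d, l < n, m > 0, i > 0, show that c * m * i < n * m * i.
Because d ≤ c and c ≤ d, d = c. Since l = d, l = c. l < n, so c < n. Since m > 0, by multiplying by a positive, c * m < n * m. Since i > 0, by multiplying by a positive, c * m * i < n * m * i.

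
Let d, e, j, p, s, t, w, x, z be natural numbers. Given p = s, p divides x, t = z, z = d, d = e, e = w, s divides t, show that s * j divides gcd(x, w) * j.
Since p = s and p divides x, s divides x. t = z and z = d, hence t = d. Since d = e, t = e. e = w, so t = w. From s divides t, s divides w. Because s divides x, s divides gcd(x, w). Then s * j divides gcd(x, w) * j.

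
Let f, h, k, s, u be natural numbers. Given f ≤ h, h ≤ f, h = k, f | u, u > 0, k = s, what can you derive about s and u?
s ≤ u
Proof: f ≤ h and h ≤ f, thus f = h. Since h = k, f = k. f | u, so k | u. Since u > 0, k ≤ u. Since k = s, s ≤ u.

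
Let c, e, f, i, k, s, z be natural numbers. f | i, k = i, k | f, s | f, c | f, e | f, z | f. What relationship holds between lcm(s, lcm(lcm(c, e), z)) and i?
lcm(s, lcm(lcm(c, e), z)) | i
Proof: k = i and k | f, therefore i | f. f | i, so f = i. c | f and e | f, thus lcm(c, e) | f. Since z | f, lcm(lcm(c, e), z) | f. Since s | f, lcm(s, lcm(lcm(c, e), z)) | f. Since f = i, lcm(s, lcm(lcm(c, e), z)) | i.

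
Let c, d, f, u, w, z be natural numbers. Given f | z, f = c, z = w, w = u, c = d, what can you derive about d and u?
d | u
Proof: z = w and w = u, thus z = u. f = c and f | z, hence c | z. z = u, so c | u. Because c = d, d | u.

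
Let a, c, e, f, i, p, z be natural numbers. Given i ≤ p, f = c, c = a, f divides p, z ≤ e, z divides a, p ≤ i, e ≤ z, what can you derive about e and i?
e divides i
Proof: z ≤ e and e ≤ z, so z = e. z divides a, so e divides a. Because f = c and c = a, f = a. Since p ≤ i and i ≤ p, p = i. Because f divides p, f divides i. f = a, so a divides i. Since e divides a, e divides i.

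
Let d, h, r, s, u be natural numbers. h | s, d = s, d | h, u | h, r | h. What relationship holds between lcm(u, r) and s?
lcm(u, r) | s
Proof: Because d = s and d | h, s | h. h | s, so h = s. Since u | h and r | h, lcm(u, r) | h. From h = s, lcm(u, r) | s.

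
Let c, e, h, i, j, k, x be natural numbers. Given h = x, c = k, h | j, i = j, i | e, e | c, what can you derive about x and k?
x | k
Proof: i | e and e | c, thus i | c. Since i = j, j | c. Because h | j, h | c. c = k, so h | k. h = x, so x | k.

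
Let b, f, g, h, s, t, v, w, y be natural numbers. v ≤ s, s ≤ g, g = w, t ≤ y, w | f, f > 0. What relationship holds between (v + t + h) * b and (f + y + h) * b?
(v + t + h) * b ≤ (f + y + h) * b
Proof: g = w and s ≤ g, hence s ≤ w. v ≤ s, so v ≤ w. w | f and f > 0, hence w ≤ f. v ≤ w, so v ≤ f. Since t ≤ y, v + t ≤ f + y. Then v + t + h ≤ f + y + h. Then (v + t + h) * b ≤ (f + y + h) * b.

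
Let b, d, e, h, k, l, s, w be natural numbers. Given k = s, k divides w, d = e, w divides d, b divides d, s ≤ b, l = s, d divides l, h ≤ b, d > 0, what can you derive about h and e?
h ≤ e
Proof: b divides d and d > 0, so b ≤ d. k = s and k divides w, so s divides w. w divides d, so s divides d. l = s and d divides l, thus d divides s. Because s divides d, s = d. Since s ≤ b, d ≤ b. Since b ≤ d, b = d. d = e, so b = e. h ≤ b, so h ≤ e.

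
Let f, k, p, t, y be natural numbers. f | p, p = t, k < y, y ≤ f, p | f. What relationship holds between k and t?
k < t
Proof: From f | p and p | f, f = p. p = t, so f = t. y ≤ f, so y ≤ t. Because k < y, k < t.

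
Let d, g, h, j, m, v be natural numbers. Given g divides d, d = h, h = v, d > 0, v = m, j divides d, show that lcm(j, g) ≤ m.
Since d = h and h = v, d = v. v = m, so d = m. From j divides d and g divides d, lcm(j, g) divides d. Because d > 0, lcm(j, g) ≤ d. d = m, so lcm(j, g) ≤ m.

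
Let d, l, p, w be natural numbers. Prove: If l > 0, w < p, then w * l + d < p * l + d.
w < p and l > 0, therefore w * l < p * l. Then w * l + d < p * l + d.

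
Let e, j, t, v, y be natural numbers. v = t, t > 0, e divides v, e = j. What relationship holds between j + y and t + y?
j + y ≤ t + y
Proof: v = t and e divides v, so e divides t. e = j, so j divides t. t > 0, so j ≤ t. Then j + y ≤ t + y.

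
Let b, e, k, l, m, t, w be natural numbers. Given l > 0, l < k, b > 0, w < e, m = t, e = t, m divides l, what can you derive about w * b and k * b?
w * b < k * b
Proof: e = t and w < e, therefore w < t. m = t and m divides l, so t divides l. l > 0, so t ≤ l. Since w < t, w < l. Since l < k, w < k. Since b > 0, by multiplying by a positive, w * b < k * b.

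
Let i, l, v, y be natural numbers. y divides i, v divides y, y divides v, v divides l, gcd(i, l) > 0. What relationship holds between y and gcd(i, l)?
y ≤ gcd(i, l)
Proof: v divides y and y divides v, thus v = y. v divides l, so y divides l. y divides i, so y divides gcd(i, l). Since gcd(i, l) > 0, y ≤ gcd(i, l).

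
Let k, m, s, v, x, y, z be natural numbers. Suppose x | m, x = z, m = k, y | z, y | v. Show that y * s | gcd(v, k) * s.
x = z and x | m, therefore z | m. m = k, so z | k. y | z, so y | k. Because y | v, y | gcd(v, k). Then y * s | gcd(v, k) * s.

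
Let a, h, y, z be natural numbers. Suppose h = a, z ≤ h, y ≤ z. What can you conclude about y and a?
y ≤ a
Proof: h = a and z ≤ h, therefore z ≤ a. y ≤ z, so y ≤ a.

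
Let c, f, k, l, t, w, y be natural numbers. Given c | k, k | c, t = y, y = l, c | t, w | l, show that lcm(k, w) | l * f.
Because c | k and k | c, c = k. t = y and y = l, therefore t = l. c | t, so c | l. Since c = k, k | l. w | l, so lcm(k, w) | l. Then lcm(k, w) | l * f.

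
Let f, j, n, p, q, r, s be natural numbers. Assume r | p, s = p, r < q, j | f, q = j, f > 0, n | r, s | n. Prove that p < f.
Since s = p and s | n, p | n. Since n | r, p | r. Since r | p, r = p. Since q = j and r < q, r < j. j | f and f > 0, thus j ≤ f. Since r < j, r < f. r = p, so p < f.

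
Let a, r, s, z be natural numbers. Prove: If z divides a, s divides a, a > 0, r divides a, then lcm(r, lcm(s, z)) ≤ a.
s divides a and z divides a, hence lcm(s, z) divides a. Since r divides a, lcm(r, lcm(s, z)) divides a. a > 0, so lcm(r, lcm(s, z)) ≤ a.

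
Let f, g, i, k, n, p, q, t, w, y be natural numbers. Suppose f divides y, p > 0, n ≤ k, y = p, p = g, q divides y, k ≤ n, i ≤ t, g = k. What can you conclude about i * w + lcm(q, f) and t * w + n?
i * w + lcm(q, f) ≤ t * w + n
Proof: Because i ≤ t, by multiplying by a non-negative, i * w ≤ t * w. Because p = g and g = k, p = k. Because k ≤ n and n ≤ k, k = n. p = k, so p = n. From q divides y and f divides y, lcm(q, f) divides y. Because y = p, lcm(q, f) divides p. From p > 0, lcm(q, f) ≤ p. Since p = n, lcm(q, f) ≤ n. Since i * w ≤ t * w, i * w + lcm(q, f) ≤ t * w + n.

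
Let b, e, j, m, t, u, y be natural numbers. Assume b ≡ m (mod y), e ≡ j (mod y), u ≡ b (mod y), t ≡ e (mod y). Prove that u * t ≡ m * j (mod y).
u ≡ b (mod y) and b ≡ m (mod y), hence u ≡ m (mod y). Since t ≡ e (mod y) and e ≡ j (mod y), t ≡ j (mod y). Combined with u ≡ m (mod y), by multiplying congruences, u * t ≡ m * j (mod y).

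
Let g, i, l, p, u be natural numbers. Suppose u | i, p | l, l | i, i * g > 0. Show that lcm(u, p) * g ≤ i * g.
p | l and l | i, hence p | i. Since u | i, lcm(u, p) | i. Then lcm(u, p) * g | i * g. Since i * g > 0, lcm(u, p) * g ≤ i * g.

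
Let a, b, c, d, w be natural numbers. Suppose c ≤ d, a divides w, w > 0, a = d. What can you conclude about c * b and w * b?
c * b ≤ w * b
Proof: a = d and a divides w, thus d divides w. w > 0, so d ≤ w. Since c ≤ d, c ≤ w. By multiplying by a non-negative, c * b ≤ w * b.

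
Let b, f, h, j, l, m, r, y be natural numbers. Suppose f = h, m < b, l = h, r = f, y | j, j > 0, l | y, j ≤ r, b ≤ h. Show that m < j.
Since l | y and y | j, l | j. Because l = h, h | j. Since j > 0, h ≤ j. r = f and f = h, so r = h. Since j ≤ r, j ≤ h. h ≤ j, so h = j. m < b and b ≤ h, thus m < h. h = j, so m < j.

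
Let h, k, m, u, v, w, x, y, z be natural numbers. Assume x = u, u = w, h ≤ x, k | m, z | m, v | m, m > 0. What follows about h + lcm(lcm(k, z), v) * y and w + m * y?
h + lcm(lcm(k, z), v) * y ≤ w + m * y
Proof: x = u and u = w, thus x = w. Because h ≤ x, h ≤ w. From k | m and z | m, lcm(k, z) | m. v | m, so lcm(lcm(k, z), v) | m. m > 0, so lcm(lcm(k, z), v) ≤ m. Then lcm(lcm(k, z), v) * y ≤ m * y. h ≤ w, so h + lcm(lcm(k, z), v) * y ≤ w + m * y.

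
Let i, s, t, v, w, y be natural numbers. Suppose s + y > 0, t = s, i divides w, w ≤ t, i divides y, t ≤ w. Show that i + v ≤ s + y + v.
w ≤ t and t ≤ w, so w = t. t = s, so w = s. From i divides w, i divides s. Since i divides y, i divides s + y. Since s + y > 0, i ≤ s + y. Then i + v ≤ s + y + v.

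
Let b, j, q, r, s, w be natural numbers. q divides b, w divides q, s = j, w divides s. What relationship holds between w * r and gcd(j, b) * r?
w * r divides gcd(j, b) * r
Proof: s = j and w divides s, hence w divides j. Since w divides q and q divides b, w divides b. w divides j, so w divides gcd(j, b). Then w * r divides gcd(j, b) * r.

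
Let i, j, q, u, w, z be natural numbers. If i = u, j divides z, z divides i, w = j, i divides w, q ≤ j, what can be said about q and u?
q ≤ u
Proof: j divides z and z divides i, therefore j divides i. w = j and i divides w, therefore i divides j. j divides i, so j = i. Since q ≤ j, q ≤ i. i = u, so q ≤ u.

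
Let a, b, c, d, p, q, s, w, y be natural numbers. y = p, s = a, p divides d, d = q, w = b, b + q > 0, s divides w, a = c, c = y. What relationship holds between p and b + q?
p ≤ b + q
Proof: c = y and y = p, so c = p. Since a = c, a = p. From s = a and s divides w, a divides w. Because a = p, p divides w. Since w = b, p divides b. Because d = q and p divides d, p divides q. p divides b, so p divides b + q. Since b + q > 0, p ≤ b + q.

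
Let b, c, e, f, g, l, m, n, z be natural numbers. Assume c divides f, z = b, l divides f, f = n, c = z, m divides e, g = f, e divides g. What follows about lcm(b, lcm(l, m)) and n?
lcm(b, lcm(l, m)) divides n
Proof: Since c = z and c divides f, z divides f. z = b, so b divides f. g = f and e divides g, therefore e divides f. From m divides e, m divides f. l divides f, so lcm(l, m) divides f. Since b divides f, lcm(b, lcm(l, m)) divides f. f = n, so lcm(b, lcm(l, m)) divides n.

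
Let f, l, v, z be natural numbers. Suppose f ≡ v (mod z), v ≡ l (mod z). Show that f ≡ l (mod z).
Because f ≡ v (mod z) and v ≡ l (mod z), by transitivity, f ≡ l (mod z).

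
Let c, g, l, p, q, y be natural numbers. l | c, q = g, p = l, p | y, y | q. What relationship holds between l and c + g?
l | c + g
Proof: p = l and p | y, so l | y. y | q, so l | q. Since q = g, l | g. Since l | c, l | c + g.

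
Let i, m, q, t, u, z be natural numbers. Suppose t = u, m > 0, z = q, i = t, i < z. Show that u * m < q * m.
From i = t and t = u, i = u. z = q and i < z, hence i < q. i = u, so u < q. Using m > 0, by multiplying by a positive, u * m < q * m.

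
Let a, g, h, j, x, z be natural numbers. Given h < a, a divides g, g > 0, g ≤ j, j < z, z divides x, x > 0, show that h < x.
Since a divides g and g > 0, a ≤ g. Since h < a, h < g. g ≤ j and j < z, therefore g < z. z divides x and x > 0, hence z ≤ x. Because g < z, g < x. Since h < g, h < x.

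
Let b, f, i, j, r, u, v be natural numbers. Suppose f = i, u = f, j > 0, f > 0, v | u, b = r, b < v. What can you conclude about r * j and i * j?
r * j < i * j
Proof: Because b = r and b < v, r < v. u = f and v | u, thus v | f. f > 0, so v ≤ f. Since f = i, v ≤ i. r < v, so r < i. j > 0, so r * j < i * j.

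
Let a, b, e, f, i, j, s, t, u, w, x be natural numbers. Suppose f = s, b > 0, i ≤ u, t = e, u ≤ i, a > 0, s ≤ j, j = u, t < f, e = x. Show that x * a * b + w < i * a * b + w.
t = e and e = x, therefore t = x. Because u ≤ i and i ≤ u, u = i. j = u, so j = i. Since f = s and t < f, t < s. s ≤ j, so t < j. Since j = i, t < i. t = x, so x < i. Since a > 0, x * a < i * a. b > 0, so x * a * b < i * a * b. Then x * a * b + w < i * a * b + w.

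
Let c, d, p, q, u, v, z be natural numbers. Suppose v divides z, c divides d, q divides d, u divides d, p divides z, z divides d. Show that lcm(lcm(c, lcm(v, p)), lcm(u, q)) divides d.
From v divides z and p divides z, lcm(v, p) divides z. Since z divides d, lcm(v, p) divides d. c divides d, so lcm(c, lcm(v, p)) divides d. u divides d and q divides d, hence lcm(u, q) divides d. Since lcm(c, lcm(v, p)) divides d, lcm(lcm(c, lcm(v, p)), lcm(u, q)) divides d.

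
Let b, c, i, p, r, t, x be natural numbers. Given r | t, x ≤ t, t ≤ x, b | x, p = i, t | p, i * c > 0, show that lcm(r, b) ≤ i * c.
x ≤ t and t ≤ x, thus x = t. b | x, so b | t. Because r | t, lcm(r, b) | t. p = i and t | p, thus t | i. lcm(r, b) | t, so lcm(r, b) | i. Then lcm(r, b) | i * c. Since i * c > 0, lcm(r, b) ≤ i * c.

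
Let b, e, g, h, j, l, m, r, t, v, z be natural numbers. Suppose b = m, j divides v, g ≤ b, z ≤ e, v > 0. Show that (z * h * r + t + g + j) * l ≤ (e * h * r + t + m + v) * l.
z ≤ e. By multiplying by a non-negative, z * h ≤ e * h. By multiplying by a non-negative, z * h * r ≤ e * h * r. Then z * h * r + t ≤ e * h * r + t. b = m and g ≤ b, so g ≤ m. Since z * h * r + t ≤ e * h * r + t, z * h * r + t + g ≤ e * h * r + t + m. Because j divides v and v > 0, j ≤ v. Since z * h * r + t + g ≤ e * h * r + t + m, z * h * r + t + g + j ≤ e * h * r + t + m + v. By multiplying by a non-negative, (z * h * r + t + g + j) * l ≤ (e * h * r + t + m + v) * l.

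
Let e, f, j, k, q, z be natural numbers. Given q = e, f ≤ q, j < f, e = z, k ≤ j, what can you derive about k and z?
k < z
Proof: From q = e and e = z, q = z. Because k ≤ j and j < f, k < f. Since f ≤ q, k < q. Since q = z, k < z.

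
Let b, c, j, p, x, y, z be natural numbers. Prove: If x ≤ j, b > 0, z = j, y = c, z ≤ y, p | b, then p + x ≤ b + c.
p | b and b > 0, so p ≤ b. z = j and z ≤ y, hence j ≤ y. y = c, so j ≤ c. x ≤ j, so x ≤ c. Since p ≤ b, p + x ≤ b + c.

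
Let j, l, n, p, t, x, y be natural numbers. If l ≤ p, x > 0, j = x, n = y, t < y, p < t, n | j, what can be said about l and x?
l < x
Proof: p < t and t < y, thus p < y. Since l ≤ p, l < y. Because j = x and n | j, n | x. n = y, so y | x. Since x > 0, y ≤ x. l < y, so l < x.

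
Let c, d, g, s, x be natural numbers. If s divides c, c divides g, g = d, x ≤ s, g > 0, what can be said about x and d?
x ≤ d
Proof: Since s divides c and c divides g, s divides g. From g > 0, s ≤ g. Because g = d, s ≤ d. Since x ≤ s, x ≤ d.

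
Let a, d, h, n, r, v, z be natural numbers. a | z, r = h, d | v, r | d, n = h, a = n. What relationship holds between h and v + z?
h | v + z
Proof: Since r | d and d | v, r | v. From r = h, h | v. a = n and n = h, thus a = h. Because a | z, h | z. Since h | v, h | v + z.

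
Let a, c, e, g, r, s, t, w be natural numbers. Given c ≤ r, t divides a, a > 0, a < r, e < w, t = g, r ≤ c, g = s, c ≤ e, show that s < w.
t = g and g = s, thus t = s. Since t divides a and a > 0, t ≤ a. a < r, so t < r. t = s, so s < r. Since c ≤ r and r ≤ c, c = r. c ≤ e, so r ≤ e. Since e < w, r < w. Since s < r, s < w.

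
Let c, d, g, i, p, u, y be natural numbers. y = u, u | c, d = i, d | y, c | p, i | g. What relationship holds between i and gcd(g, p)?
i | gcd(g, p)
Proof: Because d = i and d | y, i | y. Since y = u, i | u. u | c, so i | c. Since c | p, i | p. i | g, so i | gcd(g, p).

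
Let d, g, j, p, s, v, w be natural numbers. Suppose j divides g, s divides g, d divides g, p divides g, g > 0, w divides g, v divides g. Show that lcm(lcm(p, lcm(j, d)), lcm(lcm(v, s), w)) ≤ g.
j divides g and d divides g, therefore lcm(j, d) divides g. Since p divides g, lcm(p, lcm(j, d)) divides g. Because v divides g and s divides g, lcm(v, s) divides g. Since w divides g, lcm(lcm(v, s), w) divides g. lcm(p, lcm(j, d)) divides g, so lcm(lcm(p, lcm(j, d)), lcm(lcm(v, s), w)) divides g. g > 0, so lcm(lcm(p, lcm(j, d)), lcm(lcm(v, s), w)) ≤ g.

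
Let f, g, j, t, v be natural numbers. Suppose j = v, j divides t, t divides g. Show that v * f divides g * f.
Because j divides t and t divides g, j divides g. Because j = v, v divides g. Then v * f divides g * f.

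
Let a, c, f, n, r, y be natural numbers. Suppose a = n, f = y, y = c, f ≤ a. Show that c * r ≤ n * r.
f = y and y = c, hence f = c. f ≤ a, so c ≤ a. Since a = n, c ≤ n. By multiplying by a non-negative, c * r ≤ n * r.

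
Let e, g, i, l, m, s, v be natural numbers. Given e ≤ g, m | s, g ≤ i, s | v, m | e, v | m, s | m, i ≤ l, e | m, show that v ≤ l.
Because e | m and m | e, e = m. s | m and m | s, therefore s = m. Since s | v, m | v. Since v | m, m = v. e = m, so e = v. e ≤ g and g ≤ i, therefore e ≤ i. From e = v, v ≤ i. i ≤ l, so v ≤ l.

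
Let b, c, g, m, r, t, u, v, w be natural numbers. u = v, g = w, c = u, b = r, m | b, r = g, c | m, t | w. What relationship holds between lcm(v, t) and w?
lcm(v, t) | w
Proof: c = u and c | m, hence u | m. Since b = r and m | b, m | r. u | m, so u | r. Because r = g, u | g. From g = w, u | w. u = v, so v | w. Since t | w, lcm(v, t) | w.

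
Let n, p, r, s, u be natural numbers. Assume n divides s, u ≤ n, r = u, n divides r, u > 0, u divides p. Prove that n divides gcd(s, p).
From r = u and n divides r, n divides u. Because u > 0, n ≤ u. Since u ≤ n, u = n. Because u divides p, n divides p. Since n divides s, n divides gcd(s, p).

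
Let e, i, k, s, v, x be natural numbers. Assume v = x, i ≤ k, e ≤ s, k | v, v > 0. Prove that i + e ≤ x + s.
Since k | v and v > 0, k ≤ v. Since v = x, k ≤ x. i ≤ k, so i ≤ x. e ≤ s, so i + e ≤ x + s.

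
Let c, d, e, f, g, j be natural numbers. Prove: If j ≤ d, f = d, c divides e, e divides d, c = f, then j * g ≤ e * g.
Because c = f and f = d, c = d. From c divides e, d divides e. e divides d, so d = e. j ≤ d, so j ≤ e. By multiplying by a non-negative, j * g ≤ e * g.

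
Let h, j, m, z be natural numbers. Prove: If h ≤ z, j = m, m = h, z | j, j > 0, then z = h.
j = m and m = h, thus j = h. Since z | j and j > 0, z ≤ j. Since j = h, z ≤ h. Because h ≤ z, h = z. Then z = h.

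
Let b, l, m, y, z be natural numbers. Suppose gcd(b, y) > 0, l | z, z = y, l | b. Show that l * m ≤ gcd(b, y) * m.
From z = y and l | z, l | y. l | b, so l | gcd(b, y). Since gcd(b, y) > 0, l ≤ gcd(b, y). Then l * m ≤ gcd(b, y) * m.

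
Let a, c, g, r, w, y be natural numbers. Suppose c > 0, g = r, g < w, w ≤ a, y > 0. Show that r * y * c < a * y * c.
g < w and w ≤ a, therefore g < a. g = r, so r < a. Since y > 0, r * y < a * y. Because c > 0, r * y * c < a * y * c.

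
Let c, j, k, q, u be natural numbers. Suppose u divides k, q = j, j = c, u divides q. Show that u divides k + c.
Because q = j and j = c, q = c. Since u divides q, u divides c. Since u divides k, u divides k + c.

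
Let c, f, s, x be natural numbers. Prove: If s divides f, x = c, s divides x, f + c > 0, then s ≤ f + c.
Because x = c and s divides x, s divides c. Because s divides f, s divides f + c. Because f + c > 0, s ≤ f + c.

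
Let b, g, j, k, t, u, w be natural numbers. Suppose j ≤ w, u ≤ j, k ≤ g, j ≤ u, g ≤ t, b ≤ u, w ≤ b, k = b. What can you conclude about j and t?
j ≤ t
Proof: u ≤ j and j ≤ u, therefore u = j. b ≤ u, so b ≤ j. j ≤ w and w ≤ b, therefore j ≤ b. b ≤ j, so b = j. Since k = b, k = j. k ≤ g and g ≤ t, hence k ≤ t. Because k = j, j ≤ t.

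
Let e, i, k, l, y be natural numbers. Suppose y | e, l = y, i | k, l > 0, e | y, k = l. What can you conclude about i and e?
i ≤ e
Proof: y | e and e | y, hence y = e. Since l = y, l = e. k = l and i | k, hence i | l. Since l > 0, i ≤ l. l = e, so i ≤ e.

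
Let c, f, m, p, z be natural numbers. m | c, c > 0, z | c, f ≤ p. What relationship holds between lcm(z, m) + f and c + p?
lcm(z, m) + f ≤ c + p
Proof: From z | c and m | c, lcm(z, m) | c. c > 0, so lcm(z, m) ≤ c. f ≤ p, so lcm(z, m) + f ≤ c + p.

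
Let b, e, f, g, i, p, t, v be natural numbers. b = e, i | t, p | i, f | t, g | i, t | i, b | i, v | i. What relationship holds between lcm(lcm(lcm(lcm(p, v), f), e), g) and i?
lcm(lcm(lcm(lcm(p, v), f), e), g) | i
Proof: p | i and v | i, so lcm(p, v) | i. t | i and i | t, hence t = i. Because f | t, f | i. Since lcm(p, v) | i, lcm(lcm(p, v), f) | i. From b = e and b | i, e | i. Since lcm(lcm(p, v), f) | i, lcm(lcm(lcm(p, v), f), e) | i. From g | i, lcm(lcm(lcm(lcm(p, v), f), e), g) | i.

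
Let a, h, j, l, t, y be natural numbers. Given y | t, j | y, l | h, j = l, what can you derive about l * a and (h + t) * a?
l * a | (h + t) * a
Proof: j = l and j | y, hence l | y. y | t, so l | t. l | h, so l | h + t. Then l * a | (h + t) * a.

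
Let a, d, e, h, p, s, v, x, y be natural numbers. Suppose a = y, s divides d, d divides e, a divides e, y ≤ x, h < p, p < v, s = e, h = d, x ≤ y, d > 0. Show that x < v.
Because y ≤ x and x ≤ y, y = x. a = y, so a = x. Because s = e and s divides d, e divides d. Since d divides e, e = d. a divides e, so a divides d. a = x, so x divides d. d > 0, so x ≤ d. h < p and p < v, so h < v. h = d, so d < v. Since x ≤ d, x < v.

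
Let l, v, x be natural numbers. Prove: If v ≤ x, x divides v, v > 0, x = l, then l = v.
x divides v and v > 0, therefore x ≤ v. v ≤ x, so v = x. Since x = l, v = l. Then l = v.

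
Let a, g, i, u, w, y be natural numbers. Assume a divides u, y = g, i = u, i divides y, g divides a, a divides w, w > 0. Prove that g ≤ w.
i = u and i divides y, thus u divides y. From y = g, u divides g. Because a divides u, a divides g. Since g divides a, a = g. Since a divides w and w > 0, a ≤ w. Because a = g, g ≤ w.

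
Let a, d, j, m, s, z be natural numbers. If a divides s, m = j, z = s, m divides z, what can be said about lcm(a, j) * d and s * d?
lcm(a, j) * d divides s * d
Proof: z = s and m divides z, so m divides s. Since m = j, j divides s. Since a divides s, lcm(a, j) divides s. Then lcm(a, j) * d divides s * d.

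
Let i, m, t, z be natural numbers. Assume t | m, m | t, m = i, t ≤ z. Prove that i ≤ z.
Because t | m and m | t, t = m. Since m = i, t = i. t ≤ z, so i ≤ z.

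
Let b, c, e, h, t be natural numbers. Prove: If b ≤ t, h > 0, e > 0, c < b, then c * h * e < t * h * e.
c < b and b ≤ t, thus c < t. From h > 0, by multiplying by a positive, c * h < t * h. Combined with e > 0, by multiplying by a positive, c * h * e < t * h * e.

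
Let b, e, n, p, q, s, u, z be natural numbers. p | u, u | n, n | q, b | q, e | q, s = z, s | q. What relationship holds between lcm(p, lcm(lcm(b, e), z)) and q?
lcm(p, lcm(lcm(b, e), z)) | q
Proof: p | u and u | n, therefore p | n. n | q, so p | q. b | q and e | q, so lcm(b, e) | q. Since s = z and s | q, z | q. lcm(b, e) | q, so lcm(lcm(b, e), z) | q. Since p | q, lcm(p, lcm(lcm(b, e), z)) | q.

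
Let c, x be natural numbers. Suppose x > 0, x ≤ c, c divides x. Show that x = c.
c divides x and x > 0, thus c ≤ x. From x ≤ c, c = x. Then x = c.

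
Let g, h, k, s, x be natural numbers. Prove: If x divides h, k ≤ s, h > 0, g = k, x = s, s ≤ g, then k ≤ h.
Since g = k and s ≤ g, s ≤ k. k ≤ s, so s = k. Because x = s and x divides h, s divides h. h > 0, so s ≤ h. From s = k, k ≤ h.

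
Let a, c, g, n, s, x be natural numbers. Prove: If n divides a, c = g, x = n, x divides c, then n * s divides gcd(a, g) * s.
x = n and x divides c, thus n divides c. Since c = g, n divides g. n divides a, so n divides gcd(a, g). Then n * s divides gcd(a, g) * s.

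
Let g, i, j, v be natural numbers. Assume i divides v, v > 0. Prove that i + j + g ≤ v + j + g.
Because i divides v and v > 0, i ≤ v. Then i + j ≤ v + j. Then i + j + g ≤ v + j + g.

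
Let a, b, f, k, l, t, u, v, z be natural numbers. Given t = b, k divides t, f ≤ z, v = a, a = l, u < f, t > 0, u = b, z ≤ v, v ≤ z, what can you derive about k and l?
k < l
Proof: k divides t and t > 0, thus k ≤ t. t = b, so k ≤ b. z ≤ v and v ≤ z, hence z = v. Since v = a, z = a. Since a = l, z = l. u < f and f ≤ z, therefore u < z. z = l, so u < l. Since u = b, b < l. Since k ≤ b, k < l.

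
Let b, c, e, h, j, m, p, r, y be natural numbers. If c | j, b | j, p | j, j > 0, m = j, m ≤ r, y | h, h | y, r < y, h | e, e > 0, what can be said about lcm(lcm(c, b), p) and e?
lcm(lcm(c, b), p) < e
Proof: c | j and b | j, so lcm(c, b) | j. p | j, so lcm(lcm(c, b), p) | j. Since j > 0, lcm(lcm(c, b), p) ≤ j. y | h and h | y, thus y = h. Since r < y, r < h. m ≤ r, so m < h. Since m = j, j < h. h | e and e > 0, therefore h ≤ e. Since j < h, j < e. From lcm(lcm(c, b), p) ≤ j, lcm(lcm(c, b), p) < e.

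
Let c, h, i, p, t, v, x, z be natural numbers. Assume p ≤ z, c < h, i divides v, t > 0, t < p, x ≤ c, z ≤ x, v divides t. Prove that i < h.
i divides v and v divides t, hence i divides t. t > 0, so i ≤ t. t < p and p ≤ z, thus t < z. i ≤ t, so i < z. z ≤ x and x ≤ c, therefore z ≤ c. Since i < z, i < c. c < h, so i < h.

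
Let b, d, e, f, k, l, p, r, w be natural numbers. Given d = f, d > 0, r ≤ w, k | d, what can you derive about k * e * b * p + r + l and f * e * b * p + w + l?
k * e * b * p + r + l ≤ f * e * b * p + w + l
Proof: k | d and d > 0, hence k ≤ d. Since d = f, k ≤ f. Then k * e ≤ f * e. Then k * e * b ≤ f * e * b. Then k * e * b * p ≤ f * e * b * p. Since r ≤ w, k * e * b * p + r ≤ f * e * b * p + w. Then k * e * b * p + r + l ≤ f * e * b * p + w + l.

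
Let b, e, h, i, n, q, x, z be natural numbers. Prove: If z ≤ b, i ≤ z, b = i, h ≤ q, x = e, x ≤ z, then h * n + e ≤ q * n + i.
h ≤ q. By multiplying by a non-negative, h * n ≤ q * n. b = i and z ≤ b, therefore z ≤ i. Since i ≤ z, z = i. Since x = e and x ≤ z, e ≤ z. z = i, so e ≤ i. h * n ≤ q * n, so h * n + e ≤ q * n + i.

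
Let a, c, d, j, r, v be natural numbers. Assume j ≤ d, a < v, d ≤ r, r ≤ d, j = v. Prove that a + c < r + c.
From d ≤ r and r ≤ d, d = r. Since j ≤ d, j ≤ r. Since j = v, v ≤ r. a < v, so a < r. Then a + c < r + c.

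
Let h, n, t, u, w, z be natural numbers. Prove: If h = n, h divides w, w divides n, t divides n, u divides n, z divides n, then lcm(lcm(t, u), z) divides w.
h = n and h divides w, hence n divides w. Since w divides n, n = w. t divides n and u divides n, hence lcm(t, u) divides n. z divides n, so lcm(lcm(t, u), z) divides n. n = w, so lcm(lcm(t, u), z) divides w.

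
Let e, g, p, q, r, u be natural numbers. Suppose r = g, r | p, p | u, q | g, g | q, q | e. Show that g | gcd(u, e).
From r | p and p | u, r | u. Since r = g, g | u. From q | g and g | q, q = g. Since q | e, g | e. g | u, so g | gcd(u, e).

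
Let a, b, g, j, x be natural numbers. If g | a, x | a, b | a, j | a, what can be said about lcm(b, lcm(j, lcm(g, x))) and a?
lcm(b, lcm(j, lcm(g, x))) | a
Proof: g | a and x | a, hence lcm(g, x) | a. Since j | a, lcm(j, lcm(g, x)) | a. b | a, so lcm(b, lcm(j, lcm(g, x))) | a.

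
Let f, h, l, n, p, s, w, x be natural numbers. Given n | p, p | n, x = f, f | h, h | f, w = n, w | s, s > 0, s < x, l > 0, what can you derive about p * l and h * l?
p * l < h * l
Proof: Because n | p and p | n, n = p. f | h and h | f, so f = h. Since x = f, x = h. w | s and s > 0, therefore w ≤ s. Since w = n, n ≤ s. s < x, so n < x. Since x = h, n < h. Because n = p, p < h. l > 0, so p * l < h * l.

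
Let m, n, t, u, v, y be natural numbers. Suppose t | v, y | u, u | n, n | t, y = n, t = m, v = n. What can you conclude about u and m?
u = m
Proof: y = n and y | u, hence n | u. u | n, so u = n. v = n and t | v, thus t | n. n | t, so n = t. Since u = n, u = t. t = m, so u = m.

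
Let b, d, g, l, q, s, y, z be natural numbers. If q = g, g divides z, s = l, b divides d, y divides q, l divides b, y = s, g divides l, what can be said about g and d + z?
g divides d + z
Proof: Since y = s and s = l, y = l. From q = g and y divides q, y divides g. Since y = l, l divides g. g divides l, so l = g. l divides b and b divides d, thus l divides d. Since l = g, g divides d. Since g divides z, g divides d + z.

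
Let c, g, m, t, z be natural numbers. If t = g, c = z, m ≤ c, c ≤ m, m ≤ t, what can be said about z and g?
z ≤ g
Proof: Since m ≤ c and c ≤ m, m = c. c = z, so m = z. t = g and m ≤ t, therefore m ≤ g. m = z, so z ≤ g.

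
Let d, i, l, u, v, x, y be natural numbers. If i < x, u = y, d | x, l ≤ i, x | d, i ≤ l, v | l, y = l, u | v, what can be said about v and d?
v < d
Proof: Since i ≤ l and l ≤ i, i = l. Since u = y and y = l, u = l. From u | v, l | v. v | l, so l = v. Since i = l, i = v. x | d and d | x, hence x = d. i < x, so i < d. Since i = v, v < d.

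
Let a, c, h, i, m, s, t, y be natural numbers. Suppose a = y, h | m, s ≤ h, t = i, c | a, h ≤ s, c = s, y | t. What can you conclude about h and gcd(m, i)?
h | gcd(m, i)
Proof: s ≤ h and h ≤ s, thus s = h. c = s and c | a, so s | a. Since a = y, s | y. t = i and y | t, so y | i. Since s | y, s | i. s = h, so h | i. Because h | m, h | gcd(m, i).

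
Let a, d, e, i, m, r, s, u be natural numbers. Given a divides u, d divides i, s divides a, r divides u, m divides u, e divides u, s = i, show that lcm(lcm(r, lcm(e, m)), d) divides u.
e divides u and m divides u, so lcm(e, m) divides u. r divides u, so lcm(r, lcm(e, m)) divides u. From s = i and s divides a, i divides a. Since d divides i, d divides a. Since a divides u, d divides u. lcm(r, lcm(e, m)) divides u, so lcm(lcm(r, lcm(e, m)), d) divides u.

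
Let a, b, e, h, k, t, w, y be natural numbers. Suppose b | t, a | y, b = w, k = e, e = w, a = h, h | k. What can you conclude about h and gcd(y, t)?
h | gcd(y, t)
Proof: a = h and a | y, so h | y. Because k = e and e = w, k = w. h | k, so h | w. From b = w and b | t, w | t. h | w, so h | t. Since h | y, h | gcd(y, t).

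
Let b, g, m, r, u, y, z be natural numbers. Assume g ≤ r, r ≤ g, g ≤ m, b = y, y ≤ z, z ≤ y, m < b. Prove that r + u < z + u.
g ≤ r and r ≤ g, thus g = r. Since g ≤ m, r ≤ m. y ≤ z and z ≤ y, thus y = z. Since b = y, b = z. Since m < b, m < z. Because r ≤ m, r < z. Then r + u < z + u.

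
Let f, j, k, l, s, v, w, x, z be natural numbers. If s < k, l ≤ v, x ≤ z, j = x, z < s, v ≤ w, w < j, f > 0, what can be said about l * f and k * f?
l * f < k * f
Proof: Since l ≤ v and v ≤ w, l ≤ w. j = x and w < j, thus w < x. Since x ≤ z, w < z. l ≤ w, so l < z. Since z < s and s < k, z < k. l < z, so l < k. f > 0, so l * f < k * f.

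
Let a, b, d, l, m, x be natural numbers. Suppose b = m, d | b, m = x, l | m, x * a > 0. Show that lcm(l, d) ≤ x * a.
Because b = m and d | b, d | m. Since l | m, lcm(l, d) | m. Since m = x, lcm(l, d) | x. Then lcm(l, d) | x * a. Since x * a > 0, lcm(l, d) ≤ x * a.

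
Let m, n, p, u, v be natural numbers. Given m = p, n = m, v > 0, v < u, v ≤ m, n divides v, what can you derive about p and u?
p < u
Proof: Since n = m and n divides v, m divides v. v > 0, so m ≤ v. Since v ≤ m, v = m. Since m = p, v = p. From v < u, p < u.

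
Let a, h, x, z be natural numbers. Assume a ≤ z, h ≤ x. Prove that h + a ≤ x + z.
Because h ≤ x and a ≤ z, by adding inequalities, h + a ≤ x + z.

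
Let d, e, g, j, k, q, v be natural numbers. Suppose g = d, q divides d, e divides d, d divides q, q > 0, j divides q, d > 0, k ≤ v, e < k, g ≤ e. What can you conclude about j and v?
j < v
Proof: j divides q and q > 0, therefore j ≤ q. e divides d and d > 0, thus e ≤ d. Since g = d and g ≤ e, d ≤ e. e ≤ d, so e = d. d divides q and q divides d, therefore d = q. e = d, so e = q. e < k and k ≤ v, so e < v. e = q, so q < v. Because j ≤ q, j < v.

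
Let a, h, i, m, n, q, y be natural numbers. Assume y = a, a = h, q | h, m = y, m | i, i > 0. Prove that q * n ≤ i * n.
From y = a and a = h, y = h. m = y and m | i, hence y | i. Since y = h, h | i. Since q | h, q | i. Since i > 0, q ≤ i. Then q * n ≤ i * n.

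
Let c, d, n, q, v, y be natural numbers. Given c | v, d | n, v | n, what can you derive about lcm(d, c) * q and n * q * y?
lcm(d, c) * q | n * q * y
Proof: Since c | v and v | n, c | n. d | n, so lcm(d, c) | n. Then lcm(d, c) * q | n * q. Then lcm(d, c) * q | n * q * y.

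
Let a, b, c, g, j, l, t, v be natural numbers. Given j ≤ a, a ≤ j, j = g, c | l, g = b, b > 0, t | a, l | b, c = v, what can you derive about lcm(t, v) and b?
lcm(t, v) ≤ b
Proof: From a ≤ j and j ≤ a, a = j. j = g and g = b, hence j = b. a = j, so a = b. From t | a, t | b. c | l and l | b, hence c | b. Since c = v, v | b. t | b, so lcm(t, v) | b. Since b > 0, lcm(t, v) ≤ b.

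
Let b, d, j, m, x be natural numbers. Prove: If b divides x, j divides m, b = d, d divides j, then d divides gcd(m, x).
d divides j and j divides m, hence d divides m. b = d and b divides x, hence d divides x. d divides m, so d divides gcd(m, x).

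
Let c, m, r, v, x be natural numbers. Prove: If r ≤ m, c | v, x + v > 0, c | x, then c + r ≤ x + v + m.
c | x and c | v, so c | x + v. x + v > 0, so c ≤ x + v. r ≤ m, so c + r ≤ x + v + m.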